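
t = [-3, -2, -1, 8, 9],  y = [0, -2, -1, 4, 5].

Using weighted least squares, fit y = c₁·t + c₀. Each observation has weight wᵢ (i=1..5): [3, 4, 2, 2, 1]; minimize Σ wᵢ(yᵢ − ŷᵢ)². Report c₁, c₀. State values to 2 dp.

With design matrix M, MᵀWM = [[254, 6]; [6, 12]] and MᵀWy = [127, 3]ᵀ.
Eliminating c₀: 12·(row 1) − 6·(row 2) gives 3012·c₁ = 12·127 − 6·3 = 1506, so c₁ = 1/2.
Then c₀ = (3 − 6·(1/2))/12 = 0.

c₁ = 0.50, c₀ = 0.00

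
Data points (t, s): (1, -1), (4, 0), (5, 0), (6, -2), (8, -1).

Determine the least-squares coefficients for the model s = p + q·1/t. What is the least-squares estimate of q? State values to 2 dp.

Entries of XᵀX: Σ1 = 5, Σ1/t = 209/120, Σ1/t·1/t = 16501/14400.
Moment sums: Σs = -4, Σ1/t·s = -35/24.
Normal equations: [[5, 209/120]; [209/120, 16501/14400]]·[p, q]ᵀ = [-4, -35/24]ᵀ.
Eliminating q: (16501/14400)·(row 1) − (209/120)·(row 2) gives (4853/1800)·p = (16501/14400)·(-4) − (209/120)·(-35/24) = -29429/14400, so p = -29429/38824.
Then q = ((-35/24) − (209/120)·(-29429/38824))/(16501/14400) = -585/4853.

q = -0.12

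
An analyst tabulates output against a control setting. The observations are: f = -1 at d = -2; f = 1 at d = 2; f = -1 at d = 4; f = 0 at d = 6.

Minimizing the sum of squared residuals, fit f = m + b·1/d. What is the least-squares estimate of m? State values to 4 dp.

XᵀX·[m, b]ᵀ = Xᵀf reads: 4·m + (5/12)·b = -1;  (5/12)·m + (85/144)·b = 3/4.
det = 4·(85/144) − (5/12)² = 35/16.
m = ((-1)·(85/144) − (5/12)·(3/4))/(35/16) = -26/63; b = (4·(3/4) − (5/12)·(-1))/(35/16) = 164/105.

m = -0.4127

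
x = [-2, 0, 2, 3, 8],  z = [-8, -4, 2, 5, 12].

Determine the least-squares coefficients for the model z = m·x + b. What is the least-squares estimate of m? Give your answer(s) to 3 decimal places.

m = 2.035

Forming AᵀA = [[81, 11]; [11, 5]] and Aᵀz = [131, 7]ᵀ gives AᵀA·[m, b]ᵀ = Aᵀz.
Eliminating b: 5·(row 1) − 11·(row 2) gives 284·m = 5·131 − 11·7 = 578, so m = 289/142.
Then b = (7 − 11·(289/142))/5 = -437/142.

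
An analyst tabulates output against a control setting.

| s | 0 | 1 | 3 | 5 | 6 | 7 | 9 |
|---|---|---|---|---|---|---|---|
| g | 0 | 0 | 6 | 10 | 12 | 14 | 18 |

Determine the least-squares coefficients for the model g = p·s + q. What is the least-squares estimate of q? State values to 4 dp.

Compute the Gram sums: Σs·s = 201, Σs = 31, Σ1 = 7.
And Σs·g = 400, Σg = 60.
AᵀA·[p, q]ᵀ = Aᵀg becomes [[201, 31]; [31, 7]]·[p, q]ᵀ = [400, 60]ᵀ.
Eliminating q: 7·(row 1) − 31·(row 2) gives 446·p = 7·400 − 31·60 = 940, so p = 470/223.
Then q = (60 − 31·(470/223))/7 = -170/223.

q = -0.7623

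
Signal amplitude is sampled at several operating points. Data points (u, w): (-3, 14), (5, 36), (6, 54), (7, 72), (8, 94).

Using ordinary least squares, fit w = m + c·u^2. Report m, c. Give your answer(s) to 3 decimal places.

Sums needed: Σ1 = 5, Σu^2 = 183, Σu^2·u^2 = 8499.
For Mᵀw: Σw = 270, Σu^2·w = 12514.
So MᵀM·[m, c]ᵀ = Mᵀw: [[5, 183]; [183, 8499]]·[m, c]ᵀ = [270, 12514]ᵀ.
Determinant 5·8499 − 183² = 9006.
m = (270·8499 − 183·12514)/9006 = 778/1501; c = (5·12514 − 183·270)/9006 = 6580/4503.

m = 0.518, c = 1.461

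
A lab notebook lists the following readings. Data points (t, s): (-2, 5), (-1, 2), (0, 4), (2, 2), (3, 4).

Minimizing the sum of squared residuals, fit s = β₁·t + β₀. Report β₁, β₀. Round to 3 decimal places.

XᵀX·[β₁, β₀]ᵀ = Xᵀs reads: 18·β₁ + 2·β₀ = 4;  2·β₁ + 5·β₀ = 17.
Eliminating β₀: 5·(row 1) − 2·(row 2) gives 86·β₁ = 5·4 − 2·17 = -14, so β₁ = -7/43.
Then β₀ = (17 − 2·(-7/43))/5 = 149/43.

β₁ = -0.163, β₀ = 3.465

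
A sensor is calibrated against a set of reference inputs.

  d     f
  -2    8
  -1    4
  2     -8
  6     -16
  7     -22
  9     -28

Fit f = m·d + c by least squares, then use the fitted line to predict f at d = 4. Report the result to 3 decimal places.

Forming MᵀM = [[175, 21]; [21, 6]] and Mᵀf = [-538, -62]ᵀ gives MᵀM·[m, c]ᵀ = Mᵀf.
Δ = 175·6 − 21² = 609.
m = ((-538)·6 − 21·(-62))/609 = -642/203; c = (175·(-62) − 21·(-538))/609 = 64/87.
At d = 4: f̂ = (-642/203)·(4) + (64/87)·(1) = -7256/609.

f̂ = -11.915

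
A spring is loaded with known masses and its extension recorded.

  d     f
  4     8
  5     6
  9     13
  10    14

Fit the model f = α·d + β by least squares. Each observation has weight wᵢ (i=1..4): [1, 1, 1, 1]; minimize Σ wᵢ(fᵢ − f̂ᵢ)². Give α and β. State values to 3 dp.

Sums needed: Σwᵢ·d·d = 222, Σwᵢ·d = 28, Σwᵢ·1 = 4.
Right-hand side: Σwᵢ·d·f = 319, Σwᵢ·f = 41.
XᵀWX·[α, β]ᵀ = XᵀWf becomes [[222, 28]; [28, 4]]·[α, β]ᵀ = [319, 41]ᵀ.
det = 222·4 − 28² = 104.
α = (319·4 − 28·41)/104 = 16/13; β = (222·41 − 28·319)/104 = 85/52.

α = 1.231, β = 1.635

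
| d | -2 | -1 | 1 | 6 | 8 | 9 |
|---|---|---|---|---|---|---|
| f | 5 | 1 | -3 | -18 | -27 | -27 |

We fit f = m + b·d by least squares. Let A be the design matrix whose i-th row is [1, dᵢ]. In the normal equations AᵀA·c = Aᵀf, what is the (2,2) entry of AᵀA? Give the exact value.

Row 2 ↔ basis d, column 2 ↔ basis d, so (AᵀA)_{2,2} = Σᵢ (d)·(d) = (-2)·(-2) + (-1)·(-1) + (1)·(1) + (6)·(6) + (8)·(8) + (9)·(9) = 187.

187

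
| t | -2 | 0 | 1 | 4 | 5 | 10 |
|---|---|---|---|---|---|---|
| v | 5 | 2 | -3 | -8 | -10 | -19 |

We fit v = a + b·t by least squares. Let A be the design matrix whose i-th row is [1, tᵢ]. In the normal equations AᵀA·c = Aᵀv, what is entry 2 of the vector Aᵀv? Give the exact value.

Entry 2 ↔ basis t, so (Aᵀv)_{2} = Σᵢ (t)·vᵢ = (-2)·(5) + (0)·(2) + (1)·(-3) + (4)·(-8) + (5)·(-10) + (10)·(-19) = -285.

-285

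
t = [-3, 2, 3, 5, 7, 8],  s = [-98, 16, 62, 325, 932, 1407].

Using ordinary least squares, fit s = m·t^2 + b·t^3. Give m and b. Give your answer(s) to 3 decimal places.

Compute the Gram sums: Σt^2·t^2 = 7300, Σt^2·t^3 = 52732, Σt^3·t^3 = 396940.
Right-hand side: Σt^2·s = 143581, Σt^3·s = 1085133.
Eliminating b: 396940·(row 1) − 52732·(row 2) gives 116998176·m = 396940·143581 − 52732·1085133 = -228191216, so m = -14261951/7312386.
Then b = (1085133 − 52732·(-14261951/7312386))/396940 = 43769701/14624772.

m = -1.950, b = 2.993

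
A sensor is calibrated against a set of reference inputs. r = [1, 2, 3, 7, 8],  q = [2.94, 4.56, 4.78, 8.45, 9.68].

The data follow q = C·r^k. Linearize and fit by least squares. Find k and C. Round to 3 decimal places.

k = 0.554, C = 2.909

Let Y = ln q. Fitting Y = k·ln r + ln C by least squares:
Over the data: Σln r = 5.8171, Σ(ln r)² = 9.7980, Σln q = 8.5644, Σln r·ln q = 11.6438.
Normal system: [[9.7980, 5.8171]; [5.8171, 5]]·[k, ln C]ᵀ = [11.6438, 8.5644]ᵀ.
Δ = 9.7980·5 − (5.8171)² = 15.1514; k = (11.6438·5 − 5.8171·8.5644)/15.1514 = 0.55433, ln C = (9.7980·8.5644 − 5.8171·11.6438)/15.1514 = 1.06796, so C = exp(1.06796) = 2.90943.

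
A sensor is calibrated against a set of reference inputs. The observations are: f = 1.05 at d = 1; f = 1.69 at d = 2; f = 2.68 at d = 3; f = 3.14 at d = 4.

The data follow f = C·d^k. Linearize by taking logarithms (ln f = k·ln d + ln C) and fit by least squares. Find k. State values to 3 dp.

k = 0.816

With ln fᵢ as the transformed response and ln dᵢ as the regressor:
Σln d = 3.1781, Σ(ln d)² = 3.6092, Σln f = 2.7036, Σln d·ln f = 3.0330.
Equations: 3.6092·k + 3.1781·ln C = 3.0330;  3.1781·k + 4·ln C = 2.7036.
Slope k = (n·Σln d·ln f − Σln d·Σln f)/(n·Σ(ln d)² − (Σln d)²) = (4·3.0330 − 3.1781·2.7036)/4.3368 = 0.81623; ln C = (Σln f − k·Σln d)/n = 0.02739.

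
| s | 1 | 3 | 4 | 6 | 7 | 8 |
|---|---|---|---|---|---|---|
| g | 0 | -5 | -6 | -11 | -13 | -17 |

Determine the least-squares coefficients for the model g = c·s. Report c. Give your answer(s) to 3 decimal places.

Normal-equation sums: Σs·s = 175.
Moment sums: Σs·g = -332.
c = (-332)/175 = -1.89714.

c = -1.897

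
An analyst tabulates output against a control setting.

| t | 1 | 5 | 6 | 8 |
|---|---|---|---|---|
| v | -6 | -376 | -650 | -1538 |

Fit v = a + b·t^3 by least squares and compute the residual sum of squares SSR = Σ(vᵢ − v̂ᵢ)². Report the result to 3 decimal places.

The normal system XᵀX·[a, b]ᵀ = Xᵀv is [[4, 854]; [854, 324426]]·[a, b]ᵀ = [-2570, -974862]ᵀ.
Δ = 4·324426 − 854² = 568388.
a = ((-2570)·324426 − 854·(-974862))/568388 = -310668/142097; b = (4·(-974862) − 854·(-2570))/568388 = -426167/142097.
Residuals: -115747/142097, 153071/142097, -310/142097, -37014/142097; SSR = 268818/142097.

SSR = 1.892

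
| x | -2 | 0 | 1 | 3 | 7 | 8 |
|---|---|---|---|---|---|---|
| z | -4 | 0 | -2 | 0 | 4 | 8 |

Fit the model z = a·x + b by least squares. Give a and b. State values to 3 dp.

Normal-equation sums: Σx·x = 127, Σx = 17, Σ1 = 6.
And Σx·z = 98, Σz = 6.
Normal equations: [[127, 17]; [17, 6]]·[a, b]ᵀ = [98, 6]ᵀ.
det = 127·6 − 17² = 473.
a = (98·6 − 17·6)/473 = 486/473; b = (127·6 − 17·98)/473 = -904/473.

a = 1.027, b = -1.911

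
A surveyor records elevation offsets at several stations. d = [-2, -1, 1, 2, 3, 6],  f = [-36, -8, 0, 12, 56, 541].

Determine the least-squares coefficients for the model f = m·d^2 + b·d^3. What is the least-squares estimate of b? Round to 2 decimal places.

b = 2.99

Sums needed: Σd^2·d^2 = 1411, Σd^2·d^3 = 8019, Σd^3·d^3 = 47515.
And Σd^2·f = 19876, Σd^3·f = 118760.
Determinant 1411·47515 − 8019² = 2739304.
m = (19876·47515 − 8019·118760)/2739304 = -1982075/684826; b = (1411·118760 − 8019·19876)/2739304 = 2046179/684826.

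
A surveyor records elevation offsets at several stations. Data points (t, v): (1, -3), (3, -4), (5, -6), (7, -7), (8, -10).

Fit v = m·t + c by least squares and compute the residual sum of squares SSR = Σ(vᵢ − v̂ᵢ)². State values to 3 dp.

SSR = 2.561

Forming AᵀA = [[148, 24]; [24, 5]] and Aᵀv = [-174, -30]ᵀ gives AᵀA·[m, c]ᵀ = Aᵀv.
Determinant 148·5 − 24² = 164.
m = ((-174)·5 − 24·(-30))/164 = -75/82; c = (148·(-30) − 24·(-174))/164 = -66/41.
Residuals: -39/82, 29/82, 15/82, 83/82, -44/41; SSR = 105/41.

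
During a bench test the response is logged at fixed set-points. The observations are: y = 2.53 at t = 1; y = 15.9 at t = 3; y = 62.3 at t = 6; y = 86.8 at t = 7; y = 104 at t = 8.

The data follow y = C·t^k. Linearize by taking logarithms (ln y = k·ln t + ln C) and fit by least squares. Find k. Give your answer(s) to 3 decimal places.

k = 1.810

Linearized form: ln y = k·ln t + ln C. From the 5 transformed points,
Σln t = 6.9157, Σ(ln t)² = 12.5280, Σln y = 16.9345, Σln t·ln y = 28.7861.
Equations: 12.5280·k + 6.9157·ln C = 28.7861;  6.9157·k + 5·ln C = 16.9345.
Solving (det = 14.8127): k = 1.81035, ln C = 0.88292.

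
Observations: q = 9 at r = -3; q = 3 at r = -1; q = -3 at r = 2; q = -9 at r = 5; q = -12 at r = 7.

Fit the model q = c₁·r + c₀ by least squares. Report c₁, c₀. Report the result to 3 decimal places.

Normal-equation sums: Σr·r = 88, Σr = 10, Σ1 = 5.
Right-hand side: Σr·q = -165, Σq = -12.
Normal equations: [[88, 10]; [10, 5]]·[c₁, c₀]ᵀ = [-165, -12]ᵀ.
Δ = 88·5 − 10² = 340.
c₁ = ((-165)·5 − 10·(-12))/340 = -141/68; c₀ = (88·(-12) − 10·(-165))/340 = 297/170.

c₁ = -2.074, c₀ = 1.747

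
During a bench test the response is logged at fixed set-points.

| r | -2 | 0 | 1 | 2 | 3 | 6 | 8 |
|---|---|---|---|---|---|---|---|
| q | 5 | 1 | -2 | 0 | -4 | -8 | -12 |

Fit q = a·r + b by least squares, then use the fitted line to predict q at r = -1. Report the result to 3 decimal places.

q̂ = 2.948

With design matrix X, XᵀX = [[118, 18]; [18, 7]] and Xᵀq = [-168, -20]ᵀ.
Δ = 118·7 − 18² = 502.
a = ((-168)·7 − 18·(-20))/502 = -408/251; b = (118·(-20) − 18·(-168))/502 = 332/251.
At r = -1: q̂ = (-408/251)·(-1) + (332/251)·(1) = 740/251.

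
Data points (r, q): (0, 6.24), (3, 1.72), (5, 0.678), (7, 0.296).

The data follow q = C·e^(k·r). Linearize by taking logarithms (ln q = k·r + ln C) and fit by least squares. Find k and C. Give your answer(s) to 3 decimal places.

Let Y = ln q. Fitting Y = k·r + ln C by least squares:
Over the data: Σr = 15.0000, Σ(r)² = 83.0000, Σln q = 0.7673, Σr·ln q = -8.8378.
Normal system: [[83.0000, 15.0000]; [15.0000, 4]]·[k, ln C]ᵀ = [-8.8378, 0.7673]ᵀ.
Slope k = (n·Σr·ln q − Σr·Σln q)/(n·Σ(r)² − (Σr)²) = (4·-8.8378 − 15.0000·0.7673)/107.0000 = -0.43795; ln C = (Σln q − k·Σr)/n = 1.83415, so C = exp(1.83415) = 6.25978.

k = -0.438, C = 6.260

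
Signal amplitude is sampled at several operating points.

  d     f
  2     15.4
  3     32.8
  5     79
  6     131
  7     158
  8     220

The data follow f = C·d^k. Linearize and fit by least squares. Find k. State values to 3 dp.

With ln fᵢ as the transformed response and ln dᵢ as the regressor:
Sums: Σln d = 9.2183, Σ(ln d)² = 15.5987, Σln f = 25.9257, Σln d·ln f = 42.5646.
Normal system: [[15.5987, 9.2183]; [9.2183, 6]]·[k, ln C]ᵀ = [42.5646, 25.9257]ᵀ.
Δ = 15.5987·6 − (9.2183)² = 8.6152; k = (42.5646·6 − 9.2183·25.9257)/8.6152 = 1.90322, ln C = (15.5987·25.9257 − 9.2183·42.5646)/8.6152 = 1.39686.

k = 1.903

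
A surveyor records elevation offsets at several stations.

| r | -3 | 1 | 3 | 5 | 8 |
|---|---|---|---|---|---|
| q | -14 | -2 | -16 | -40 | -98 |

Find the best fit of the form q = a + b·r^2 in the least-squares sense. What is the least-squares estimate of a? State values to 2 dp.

The normal equations are: 5·a + 108·b = -170;  108·a + 4884·b = -7544.
(Σ1 = 5, Σr^2 = 108, Σr^2·r^2 = 4884, Σq = -170, Σr^2·q = -7544.)
Eliminating b: 4884·(row 1) − 108·(row 2) gives 12756·a = 4884·(-170) − 108·(-7544) = -15528, so a = -1294/1063.
Then b = ((-7544) − 108·(-1294/1063))/4884 = -4840/3189.

a = -1.22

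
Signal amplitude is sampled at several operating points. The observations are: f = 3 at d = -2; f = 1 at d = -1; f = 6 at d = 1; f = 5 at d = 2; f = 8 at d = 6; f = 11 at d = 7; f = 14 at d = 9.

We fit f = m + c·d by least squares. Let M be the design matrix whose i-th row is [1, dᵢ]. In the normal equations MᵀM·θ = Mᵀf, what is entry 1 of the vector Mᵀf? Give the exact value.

48

Entry 1 ↔ basis 1, so (Mᵀf)_{1} = Σᵢ fᵢ = (1)·(3) + (1)·(1) + (1)·(6) + (1)·(5) + (1)·(8) + (1)·(11) + (1)·(14) = 48.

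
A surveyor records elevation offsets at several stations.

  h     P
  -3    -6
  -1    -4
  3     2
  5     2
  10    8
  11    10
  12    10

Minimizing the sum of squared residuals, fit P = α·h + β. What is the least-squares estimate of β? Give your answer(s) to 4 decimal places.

β = -2.5957

The normal system XᵀX·[α, β]ᵀ = XᵀP is [[409, 37]; [37, 7]]·[α, β]ᵀ = [348, 22]ᵀ.
Δ = 409·7 − 37² = 1494.
α = (348·7 − 37·22)/1494 = 811/747; β = (409·22 − 37·348)/1494 = -1939/747.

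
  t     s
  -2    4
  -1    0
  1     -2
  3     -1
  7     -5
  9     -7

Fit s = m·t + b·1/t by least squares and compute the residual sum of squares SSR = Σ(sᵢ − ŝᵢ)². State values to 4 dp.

Sums needed: Σt·t = 145, Σt·1/t = 6, Σ1/t·1/t = 38005/15876.
Moment sums: Σt·s = -111, Σ1/t·s = -367/63.
AᵀA·[m, b]ᵀ = Aᵀs becomes [[145, 6]; [6, 38005/15876]]·[m, b]ᵀ = [-111, -367/63]ᵀ.
det = 145·(38005/15876) − 6² = 4939189/15876.
m = ((-111)·(38005/15876) − 6·(-367/63))/(4939189/15876) = -3663651/4939189; b = (145·(-367/63) − 6·(-111))/(4939189/15876) = -2836764/4939189.
Residuals: 11011072/4939189, -6500415/4939189, -3377963/4939189, 6997352/4939189, 1354864/4939189, -1286268/4939189; SSR = 46032418/4939189.

SSR = 9.3198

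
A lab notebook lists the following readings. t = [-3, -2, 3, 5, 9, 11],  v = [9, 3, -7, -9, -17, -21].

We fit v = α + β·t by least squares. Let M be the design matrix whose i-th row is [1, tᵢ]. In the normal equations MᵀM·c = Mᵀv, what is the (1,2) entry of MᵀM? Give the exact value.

23

Row 1 ↔ basis 1, column 2 ↔ basis t, so (MᵀM)_{1,2} = Σᵢ t = (1)·(-3) + (1)·(-2) + (1)·(3) + (1)·(5) + (1)·(9) + (1)·(11) = 23.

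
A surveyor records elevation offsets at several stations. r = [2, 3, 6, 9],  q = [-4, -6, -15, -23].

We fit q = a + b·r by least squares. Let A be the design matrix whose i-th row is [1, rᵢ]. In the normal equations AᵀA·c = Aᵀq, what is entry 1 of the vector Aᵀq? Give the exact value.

Entry 1 ↔ basis 1, so (Aᵀq)_{1} = Σᵢ qᵢ = (1)·(-4) + (1)·(-6) + (1)·(-15) + (1)·(-23) = -48.

-48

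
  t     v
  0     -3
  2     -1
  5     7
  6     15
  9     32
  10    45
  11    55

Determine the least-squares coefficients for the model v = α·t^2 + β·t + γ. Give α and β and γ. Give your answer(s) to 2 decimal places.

The normal equations are: 33139·α + 3409·β + 367·γ = 14458;  3409·α + 367·β + 43·γ = 1466;  367·α + 43·β + 7·γ = 150.
(Σt^2·t^2 = 33139, Σt^2·t = 3409, Σt^2 = 367, Σt·t = 367, Σt = 43, Σ1 = 7, Σt^2·v = 14458, Σt·v = 1466, Σv = 150.)
Row-reducing yields α = 458/893, β = -3718/8037, γ = -21050/8037.

α = 0.51, β = -0.46, γ = -2.62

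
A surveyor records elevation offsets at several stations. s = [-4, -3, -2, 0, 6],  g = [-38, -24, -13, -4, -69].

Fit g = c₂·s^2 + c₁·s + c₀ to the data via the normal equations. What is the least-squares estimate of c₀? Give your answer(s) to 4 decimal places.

Compute the Gram sums: Σs^2·s^2 = 1649, Σs^2·s = 117, Σs^2 = 65, Σs·s = 65, Σs = -3, Σ1 = 5.
For Aᵀg: Σs^2·g = -3360, Σs·g = -164, Σg = -148.
Normal equations: [[1649, 117, 65]; [117, 65, -3]; [65, -3, 5]]·[c₂, c₁, c₀]ᵀ = [-3360, -164, -148]ᵀ.
Solving the 3×3 system (Gaussian elimination) gives c₂ = -2291/1182, c₁ = 309/394, c₀ = -2324/591.

c₀ = -3.9323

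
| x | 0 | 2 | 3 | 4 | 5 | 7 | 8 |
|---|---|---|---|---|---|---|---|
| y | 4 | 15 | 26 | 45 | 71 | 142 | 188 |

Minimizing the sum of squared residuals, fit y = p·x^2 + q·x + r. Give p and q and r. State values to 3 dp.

MᵀM·[p, q, r]ᵀ = Mᵀy reads: 7475·p + 1079·q + 167·r = 21779;  1079·p + 167·q + 29·r = 3141;  167·p + 29·q + 7·r = 491.
(Σx^2·x^2 = 7475, Σx^2·x = 1079, Σx^2 = 167, Σx·x = 167, Σx = 29, Σ1 = 7, Σx^2·y = 21779, Σx·y = 3141, Σy = 491.)
Row-reducing yields p = 10778/3423, q = -8192/3423, r = 805/163.

p = 3.149, q = -2.393, r = 4.939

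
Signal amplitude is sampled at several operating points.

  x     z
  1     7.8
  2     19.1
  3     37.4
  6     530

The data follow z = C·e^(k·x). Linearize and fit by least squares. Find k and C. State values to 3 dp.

With ln zᵢ as the transformed response and xᵢ as the regressor:
Σx = 12.0000, Σ(x)² = 50.0000, Σln z = 14.8984, Σx·ln z = 56.4558.
Equations: 50.0000·k + 12.0000·ln C = 56.4558;  12.0000·k + 4·ln C = 14.8984.
Δ = 50.0000·4 − (12.0000)² = 56.0000; k = (56.4558·4 − 12.0000·14.8984)/56.0000 = 0.84005, ln C = (50.0000·14.8984 − 12.0000·56.4558)/56.0000 = 1.20444, so C = exp(1.20444) = 3.33489.

k = 0.840, C = 3.335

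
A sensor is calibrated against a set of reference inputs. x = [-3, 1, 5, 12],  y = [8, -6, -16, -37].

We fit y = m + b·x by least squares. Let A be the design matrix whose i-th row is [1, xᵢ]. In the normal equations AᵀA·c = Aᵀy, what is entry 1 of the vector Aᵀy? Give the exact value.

Entry 1 ↔ basis 1, so (Aᵀy)_{1} = Σᵢ yᵢ = (1)·(8) + (1)·(-6) + (1)·(-16) + (1)·(-37) = -51.

-51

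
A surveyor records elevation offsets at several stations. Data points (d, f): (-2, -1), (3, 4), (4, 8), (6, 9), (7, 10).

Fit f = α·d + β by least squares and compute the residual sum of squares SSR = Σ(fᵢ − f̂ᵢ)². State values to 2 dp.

The normal equations are: 114·α + 18·β = 170;  18·α + 5·β = 30.
Determinant 114·5 − 18² = 246.
α = (170·5 − 18·30)/246 = 155/123; β = (114·30 − 18·170)/246 = 60/41.
Residuals: 7/123, -51/41, 184/123, -1/41, -35/123; SSR = 476/123.

SSR = 3.87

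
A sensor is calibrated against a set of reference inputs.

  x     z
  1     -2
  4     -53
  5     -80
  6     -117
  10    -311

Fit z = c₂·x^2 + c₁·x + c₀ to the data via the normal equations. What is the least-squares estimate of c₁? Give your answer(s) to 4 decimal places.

Forming AᵀA = [[12178, 1406, 178]; [1406, 178, 26]; [178, 26, 5]] and Aᵀz = [-38162, -4426, -563]ᵀ gives AᵀA·[c₂, c₁, c₀]ᵀ = Aᵀz.
Inverting the 3×3 Gram matrix, [c₂, c₁, c₀]ᵀ = [-5799/2002, -4999/2002, 501/143]ᵀ.

c₁ = -2.4970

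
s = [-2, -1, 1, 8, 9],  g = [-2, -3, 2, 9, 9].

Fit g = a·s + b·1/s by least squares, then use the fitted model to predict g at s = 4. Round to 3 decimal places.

ĝ = 4.445

Setting ∂/∂a … = 0 gives: 151·a + 5·b = 162;  5·a + (11809/5184)·b = 65/8.
Eliminating b: (11809/5184)·(row 1) − 5·(row 2) gives (1653559/5184)·a = (11809/5184)·162 − 5·(65/8) = 10509/32, so a = 1702458/1653559.
Then b = ((65/8) − 5·(1702458/1653559))/(11809/5184) = 2161080/1653559.
At s = 4: ĝ = (1702458/1653559)·(4) + (2161080/1653559)·(1/4) = 7350102/1653559.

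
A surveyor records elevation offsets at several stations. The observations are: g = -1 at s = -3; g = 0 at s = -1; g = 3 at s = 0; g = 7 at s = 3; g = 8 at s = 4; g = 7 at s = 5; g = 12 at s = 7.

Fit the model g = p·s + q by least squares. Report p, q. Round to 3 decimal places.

MᵀM·[p, q]ᵀ = Mᵀg reads: 109·p + 15·q = 175;  15·p + 7·q = 36.
(Σs·s = 109, Σs = 15, Σ1 = 7, Σs·g = 175, Σg = 36.)
det = 109·7 − 15² = 538.
p = (175·7 − 15·36)/538 = 685/538; q = (109·36 − 15·175)/538 = 1299/538.

p = 1.273, q = 2.414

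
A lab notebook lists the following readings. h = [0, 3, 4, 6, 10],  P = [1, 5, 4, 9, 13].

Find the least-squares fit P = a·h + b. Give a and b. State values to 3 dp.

a = 1.228, b = 0.750

Entries of MᵀM: Σh·h = 161, Σh = 23, Σ1 = 5.
For MᵀP: Σh·P = 215, ΣP = 32.
MᵀM·[a, b]ᵀ = MᵀP becomes [[161, 23]; [23, 5]]·[a, b]ᵀ = [215, 32]ᵀ.
Eliminating b: 5·(row 1) − 23·(row 2) gives 276·a = 5·215 − 23·32 = 339, so a = 113/92.
Then b = (32 − 23·(113/92))/5 = 3/4.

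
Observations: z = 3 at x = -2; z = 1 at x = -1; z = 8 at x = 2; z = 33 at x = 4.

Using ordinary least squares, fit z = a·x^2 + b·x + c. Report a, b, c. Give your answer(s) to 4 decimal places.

a = 1.7811, b = 1.2500, c = -0.8192

Entries of MᵀM: Σx^2·x^2 = 289, Σx^2·x = 63, Σx^2 = 25, Σx·x = 25, Σx = 3, Σ1 = 4.
For Mᵀz: Σx^2·z = 573, Σx·z = 141, Σz = 45.
MᵀM·[a, b, c]ᵀ = Mᵀz becomes [[289, 63, 25]; [63, 25, 3]; [25, 3, 4]]·[a, b, c]ᵀ = [573, 141, 45]ᵀ.
Row-reducing yields a = 1261/708, b = 5/4, c = -145/177.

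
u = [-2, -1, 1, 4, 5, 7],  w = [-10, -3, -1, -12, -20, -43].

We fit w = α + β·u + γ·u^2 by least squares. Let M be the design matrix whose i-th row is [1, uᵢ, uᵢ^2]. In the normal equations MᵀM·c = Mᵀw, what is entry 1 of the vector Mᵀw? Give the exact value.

-89

Entry 1 ↔ basis 1, so (Mᵀw)_{1} = Σᵢ wᵢ = (1)·(-10) + (1)·(-3) + (1)·(-1) + (1)·(-12) + (1)·(-20) + (1)·(-43) = -89.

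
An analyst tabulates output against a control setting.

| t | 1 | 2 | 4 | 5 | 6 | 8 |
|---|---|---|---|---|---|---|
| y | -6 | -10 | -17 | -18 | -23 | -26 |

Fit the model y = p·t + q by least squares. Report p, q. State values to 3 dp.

p = -2.900, q = -4.100

The normal system XᵀX·[p, q]ᵀ = Xᵀy is [[146, 26]; [26, 6]]·[p, q]ᵀ = [-530, -100]ᵀ.
Eliminating q: 6·(row 1) − 26·(row 2) gives 200·p = 6·(-530) − 26·(-100) = -580, so p = -29/10.
Then q = ((-100) − 26·(-29/10))/6 = -41/10.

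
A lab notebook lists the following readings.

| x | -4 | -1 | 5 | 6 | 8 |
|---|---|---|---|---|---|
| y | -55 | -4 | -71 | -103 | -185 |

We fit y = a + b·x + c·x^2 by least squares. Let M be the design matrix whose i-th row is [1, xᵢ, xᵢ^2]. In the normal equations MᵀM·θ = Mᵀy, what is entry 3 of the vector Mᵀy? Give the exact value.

-18207

Entry 3 ↔ basis x^2, so (Mᵀy)_{3} = Σᵢ (x^2)·yᵢ = (16)·(-55) + (1)·(-4) + (25)·(-71) + (36)·(-103) + (64)·(-185) = -18207.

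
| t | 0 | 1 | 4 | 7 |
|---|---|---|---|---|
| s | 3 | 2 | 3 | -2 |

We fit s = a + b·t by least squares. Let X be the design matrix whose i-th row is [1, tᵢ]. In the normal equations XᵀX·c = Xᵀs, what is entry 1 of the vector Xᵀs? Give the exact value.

Entry 1 ↔ basis 1, so (Xᵀs)_{1} = Σᵢ sᵢ = (1)·(3) + (1)·(2) + (1)·(3) + (1)·(-2) = 6.

6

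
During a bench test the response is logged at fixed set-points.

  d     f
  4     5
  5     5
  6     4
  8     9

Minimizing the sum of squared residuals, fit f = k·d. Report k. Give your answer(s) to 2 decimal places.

k = 1.00

Sums needed: Σd·d = 141.
And Σd·f = 141.
Hence k = 141 / 141 ≈ 1.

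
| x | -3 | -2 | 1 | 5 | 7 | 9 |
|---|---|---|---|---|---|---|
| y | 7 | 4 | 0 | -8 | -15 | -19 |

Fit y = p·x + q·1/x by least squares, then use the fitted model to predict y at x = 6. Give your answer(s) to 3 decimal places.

With design matrix A, AᵀA = [[169, 6]; [6, 569101/396900]] and Aᵀy = [-345, -3209/315]ᵀ.
det = 169·(569101/396900) − 6² = 81889669/396900.
p = ((-345)·(569101/396900) − 6·(-3209/315))/(81889669/396900) = -172079805/81889669; q = (169·(-3209/315) − 6·(-345))/(81889669/396900) = 138258540/81889669.
At x = 6: ŷ = (-172079805/81889669)·(6) + (138258540/81889669)·(1/6) = -1009435740/81889669.

ŷ = -12.327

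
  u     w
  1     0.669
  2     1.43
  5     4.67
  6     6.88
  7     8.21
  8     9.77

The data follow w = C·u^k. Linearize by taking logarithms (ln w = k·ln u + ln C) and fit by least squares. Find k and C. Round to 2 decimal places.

Taking logs, ln w = k·ln u + ln C, so regress ln w on ln u.
Σln u = 8.1197, Σ(ln u)² = 14.3918, Σln w = 7.8102, Σln u·ln w = 15.0205.
Equations: 14.3918·k + 8.1197·ln C = 15.0205;  8.1197·k + 6·ln C = 7.8102.
Δ = 14.3918·6 − (8.1197)² = 20.4213; k = (15.0205·6 − 8.1197·7.8102)/20.4213 = 1.30779, ln C = (14.3918·7.8102 − 8.1197·15.0205)/20.4213 = -0.46812, so C = exp(-0.46812) = 0.62618.

k = 1.31, C = 0.63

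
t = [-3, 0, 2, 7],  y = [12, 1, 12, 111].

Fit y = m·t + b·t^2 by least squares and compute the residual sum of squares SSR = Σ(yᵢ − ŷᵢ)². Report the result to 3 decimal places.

SSR = 1.018

Compute the Gram sums: Σt·t = 62, Σt·t^2 = 324, Σt^2·t^2 = 2498.
And Σt·y = 765, Σt^2·y = 5595.
Normal equations: [[62, 324]; [324, 2498]]·[m, b]ᵀ = [765, 5595]ᵀ.
Eliminating b: 2498·(row 1) − 324·(row 2) gives 49900·m = 2498·765 − 324·5595 = 98190, so m = 9819/4990.
Then b = (5595 − 324·(9819/4990))/2498 = 9903/4990.
Residuals: 21/499, 1, 63/499, -9/499; SSR = 508/499.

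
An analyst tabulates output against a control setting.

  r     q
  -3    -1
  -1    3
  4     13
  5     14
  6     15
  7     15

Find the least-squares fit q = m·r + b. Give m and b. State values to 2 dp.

The normal equations are: 136·m + 18·b = 317;  18·m + 6·b = 59.
det = 136·6 − 18² = 492.
m = (317·6 − 18·59)/492 = 70/41; b = (136·59 − 18·317)/492 = 1159/246.

m = 1.71, b = 4.71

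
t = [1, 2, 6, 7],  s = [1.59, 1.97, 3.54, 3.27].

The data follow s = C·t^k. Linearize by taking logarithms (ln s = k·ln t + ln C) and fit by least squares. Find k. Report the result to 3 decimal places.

k = 0.414

Let Y = ln s. Fitting Y = k·ln t + ln C by least squares:
Σln t = 4.4308, Σ(ln t)² = 7.4774, Σln s = 3.5907, Σln t·ln s = 5.0405.
Equations: 7.4774·k + 4.4308·ln C = 5.0405;  4.4308·k + 4·ln C = 3.5907.
Solving (det = 10.2775): k = 0.41374, ln C = 0.43937.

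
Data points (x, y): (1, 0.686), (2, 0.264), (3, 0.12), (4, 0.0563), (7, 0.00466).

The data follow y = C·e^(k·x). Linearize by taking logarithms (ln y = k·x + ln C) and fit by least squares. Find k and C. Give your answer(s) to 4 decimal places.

Linearized form: ln y = k·x + ln C. From the 5 transformed points,
XᵀX = [[79.0000, 17.0000]; [17.0000, 5]], rhs = [-58.4907, -12.0747]ᵀ  (here Σx = 17.0000, Σ(x)² = 79.0000, Σln y = -12.0747, Σx·ln y = -58.4907).
Solving (det = 106.0000): k = -0.82248, ln C = 0.38148, so C = exp(0.38148) = 1.46445.

k = -0.8225, C = 1.4645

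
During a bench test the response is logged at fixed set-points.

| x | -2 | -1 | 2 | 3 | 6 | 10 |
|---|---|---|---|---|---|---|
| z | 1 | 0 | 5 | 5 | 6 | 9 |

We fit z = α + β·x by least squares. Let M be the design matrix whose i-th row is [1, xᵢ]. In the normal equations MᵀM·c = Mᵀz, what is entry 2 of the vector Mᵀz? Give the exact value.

149

Entry 2 ↔ basis x, so (Mᵀz)_{2} = Σᵢ (x)·zᵢ = (-2)·(1) + (-1)·(0) + (2)·(5) + (3)·(5) + (6)·(6) + (10)·(9) = 149.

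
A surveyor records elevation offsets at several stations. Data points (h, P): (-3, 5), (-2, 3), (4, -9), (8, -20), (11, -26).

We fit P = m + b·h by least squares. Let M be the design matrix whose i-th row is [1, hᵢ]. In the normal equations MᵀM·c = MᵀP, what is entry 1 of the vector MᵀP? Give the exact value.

Entry 1 ↔ basis 1, so (MᵀP)_{1} = Σᵢ Pᵢ = (1)·(5) + (1)·(3) + (1)·(-9) + (1)·(-20) + (1)·(-26) = -47.

-47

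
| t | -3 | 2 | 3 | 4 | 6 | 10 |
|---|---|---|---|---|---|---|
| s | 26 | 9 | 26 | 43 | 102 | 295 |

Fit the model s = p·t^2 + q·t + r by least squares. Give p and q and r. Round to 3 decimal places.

p = 3.012, q = -0.461, r = -2.168

Sums needed: Σt^2·t^2 = 11730, Σt^2·t = 1288, Σt^2 = 174, Σt·t = 174, Σt = 22, Σ1 = 6.
For Mᵀs: Σt^2·s = 34364, Σt·s = 3752, Σs = 501.
Row-reducing yields p = 181955/60402, q = -9289/20134, r = -130949/60402.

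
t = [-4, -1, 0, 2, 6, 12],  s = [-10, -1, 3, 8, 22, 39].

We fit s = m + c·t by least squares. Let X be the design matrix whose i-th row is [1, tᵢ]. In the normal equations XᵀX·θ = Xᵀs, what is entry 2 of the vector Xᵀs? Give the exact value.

657

Entry 2 ↔ basis t, so (Xᵀs)_{2} = Σᵢ (t)·sᵢ = (-4)·(-10) + (-1)·(-1) + (0)·(3) + (2)·(8) + (6)·(22) + (12)·(39) = 657.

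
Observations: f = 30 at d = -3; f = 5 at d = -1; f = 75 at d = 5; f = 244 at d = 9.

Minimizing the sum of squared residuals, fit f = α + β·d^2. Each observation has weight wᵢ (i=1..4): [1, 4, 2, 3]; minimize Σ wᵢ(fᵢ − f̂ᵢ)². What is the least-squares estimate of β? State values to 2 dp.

Compute the Gram sums: Σwᵢ·1 = 10, Σwᵢ·d^2 = 306, Σwᵢ·d^2·d^2 = 21018.
Moment sums: Σwᵢ·f = 932, Σwᵢ·d^2·f = 63332.
Normal equations: [[10, 306]; [306, 21018]]·[α, β]ᵀ = [932, 63332]ᵀ.
Determinant 10·21018 − 306² = 116544.
α = (932·21018 − 306·63332)/116544 = 2179/1214; β = (10·63332 − 306·932)/116544 = 10879/3642.

β = 2.99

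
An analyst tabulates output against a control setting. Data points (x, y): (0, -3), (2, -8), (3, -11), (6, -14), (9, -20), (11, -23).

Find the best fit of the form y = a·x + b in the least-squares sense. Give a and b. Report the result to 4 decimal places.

a = -1.7376, b = -4.1890

Forming MᵀM = [[251, 31]; [31, 6]] and Mᵀy = [-566, -79]ᵀ gives MᵀM·[a, b]ᵀ = Mᵀy.
Determinant 251·6 − 31² = 545.
a = ((-566)·6 − 31·(-79))/545 = -947/545; b = (251·(-79) − 31·(-566))/545 = -2283/545.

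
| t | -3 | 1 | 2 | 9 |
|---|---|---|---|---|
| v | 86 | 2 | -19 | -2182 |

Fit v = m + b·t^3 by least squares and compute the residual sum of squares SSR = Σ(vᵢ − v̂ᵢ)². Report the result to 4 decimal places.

The normal equations are: 4·m + 711·b = -2113;  711·m + 532235·b = -1593150.
Determinant 4·532235 − 711² = 1623419.
m = ((-2113)·532235 − 711·(-1593150))/1623419 = 5; b = (4·(-1593150) − 711·(-2113))/1623419 = -3.
Residuals: 0, 0, 0, 0; SSR = 0.

SSR = 0.0000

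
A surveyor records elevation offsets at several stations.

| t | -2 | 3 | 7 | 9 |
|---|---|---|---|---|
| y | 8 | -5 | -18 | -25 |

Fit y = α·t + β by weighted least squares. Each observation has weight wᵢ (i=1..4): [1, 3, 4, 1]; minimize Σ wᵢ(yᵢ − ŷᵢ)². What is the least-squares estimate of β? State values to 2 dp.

The normal system AᵀWA·[α, β]ᵀ = AᵀWy is [[308, 44]; [44, 9]]·[α, β]ᵀ = [-790, -104]ᵀ.
Determinant 308·9 − 44² = 836.
α = ((-790)·9 − 44·(-104))/836 = -1267/418; β = (308·(-104) − 44·(-790))/836 = 62/19.

β = 3.26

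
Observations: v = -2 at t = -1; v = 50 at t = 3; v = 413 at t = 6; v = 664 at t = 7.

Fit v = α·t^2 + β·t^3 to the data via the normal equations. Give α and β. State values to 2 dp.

From the data, Σt^2·t^2 = 3779, Σt^2·t^3 = 24825, Σt^3·t^3 = 165035.
Right-hand side: Σt^2·v = 47852, Σt^3·v = 318312.
XᵀX·[α, β]ᵀ = Xᵀv becomes [[3779, 24825]; [24825, 165035]]·[α, β]ᵀ = [47852, 318312]ᵀ.
Δ = 3779·165035 − 24825² = 7386640.
α = (47852·165035 − 24825·318312)/7386640 = -242029/369332; β = (3779·318312 − 24825·47852)/7386640 = 3743787/1846660.

α = -0.66, β = 2.03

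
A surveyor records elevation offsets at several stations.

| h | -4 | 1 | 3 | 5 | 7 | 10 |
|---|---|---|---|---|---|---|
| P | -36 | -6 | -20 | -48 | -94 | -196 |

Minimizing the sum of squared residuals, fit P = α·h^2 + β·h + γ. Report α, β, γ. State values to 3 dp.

The normal equations are: 13364·α + 1432·β + 200·γ = -26168;  1432·α + 200·β + 22·γ = -2780;  200·α + 22·β + 6·γ = -400.
(Σh^2·h^2 = 13364, Σh^2·h = 1432, Σh^2 = 200, Σh·h = 200, Σh = 22, Σ1 = 6, Σh^2·P = -26168, Σh·P = -2780, ΣP = -400.)
Solving the 3×3 system (Gaussian elimination) gives α = -32894/16665, β = 9178/16665, γ = -16062/5555.

α = -1.974, β = 0.551, γ = -2.891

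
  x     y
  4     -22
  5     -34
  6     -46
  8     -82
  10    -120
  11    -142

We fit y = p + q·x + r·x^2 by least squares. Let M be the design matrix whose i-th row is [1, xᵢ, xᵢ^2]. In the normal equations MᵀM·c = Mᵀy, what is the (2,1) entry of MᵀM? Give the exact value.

44

Row 2 ↔ basis x, column 1 ↔ basis 1, so (MᵀM)_{2,1} = Σᵢ x = (4)·(1) + (5)·(1) + (6)·(1) + (8)·(1) + (10)·(1) + (11)·(1) = 44.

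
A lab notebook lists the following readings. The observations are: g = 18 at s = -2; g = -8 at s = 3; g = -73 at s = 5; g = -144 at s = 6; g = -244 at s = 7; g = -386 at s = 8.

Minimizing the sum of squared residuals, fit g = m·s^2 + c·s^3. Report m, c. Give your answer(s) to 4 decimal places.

From the data, Σs^2·s^2 = 8515, Σs^2·s^3 = 60687, Σs^3·s^3 = 442867.
And Σs^2·g = -43669, Σs^3·g = -321913.
So AᵀA·[m, c]ᵀ = Aᵀg: [[8515, 60687]; [60687, 442867]]·[m, c]ᵀ = [-43669, -321913]ᵀ.
Eliminating c: 442867·(row 1) − 60687·(row 2) gives 88100536·m = 442867·(-43669) − 60687·(-321913) = 196375208, so m = 24546901/11012567.
Then c = ((-321913) − 60687·(24546901/11012567))/442867 = -11368574/11012567.

m = 2.2290, c = -1.0323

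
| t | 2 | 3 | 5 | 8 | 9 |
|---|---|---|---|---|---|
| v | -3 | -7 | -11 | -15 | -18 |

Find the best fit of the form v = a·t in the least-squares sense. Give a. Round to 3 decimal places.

From the data, Σt·t = 183.
Right-hand side: Σt·v = -364.
a = (-364)/183 = -1.98907.

a = -1.989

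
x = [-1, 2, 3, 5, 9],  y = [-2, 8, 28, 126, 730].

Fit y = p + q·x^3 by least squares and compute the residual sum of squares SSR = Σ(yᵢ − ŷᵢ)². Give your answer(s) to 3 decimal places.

SSR = 2.489

Setting ∂/∂p … = 0 gives: 5·p + 888·q = 890;  888·p + 547860·q = 548742.
(Σ1 = 5, Σx^3 = 888, Σx^3·x^3 = 547860, Σy = 890, Σx^3·y = 548742.)
Eliminating q: 547860·(row 1) − 888·(row 2) gives 1950756·p = 547860·890 − 888·548742 = 312504, so p = 26042/162563.
Then q = (548742 − 888·(26042/162563))/547860 = 325565/325126.
Residuals: -376771/325126, -27798/162563, 261189/325126, 218167/325126, -46989/325126; SSR = 404569/162563.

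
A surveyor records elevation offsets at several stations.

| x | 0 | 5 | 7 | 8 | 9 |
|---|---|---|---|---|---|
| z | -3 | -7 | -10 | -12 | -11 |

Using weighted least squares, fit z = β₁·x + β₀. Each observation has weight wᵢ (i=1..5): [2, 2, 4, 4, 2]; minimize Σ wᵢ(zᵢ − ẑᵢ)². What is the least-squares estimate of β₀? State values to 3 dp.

Normal-equation sums: Σwᵢ·x·x = 664, Σwᵢ·x = 88, Σwᵢ·1 = 14.
Right-hand side: Σwᵢ·x·z = -932, Σwᵢ·z = -130.
Determinant 664·14 − 88² = 1552.
β₁ = ((-932)·14 − 88·(-130))/1552 = -201/194; β₀ = (664·(-130) − 88·(-932))/1552 = -269/97.

β₀ = -2.773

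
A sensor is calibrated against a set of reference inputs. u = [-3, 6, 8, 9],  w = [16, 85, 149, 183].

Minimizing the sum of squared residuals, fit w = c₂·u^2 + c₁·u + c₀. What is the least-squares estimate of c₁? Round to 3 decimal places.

Entries of XᵀX: Σu^2·u^2 = 12034, Σu^2·u = 1430, Σu^2 = 190, Σu·u = 190, Σu = 20, Σ1 = 4.
Right-hand side: Σu^2·w = 27563, Σu·w = 3301, Σw = 433.
So XᵀX·[c₂, c₁, c₀]ᵀ = Xᵀw: [[12034, 1430, 190]; [1430, 190, 20]; [190, 20, 4]]·[c₂, c₁, c₀]ᵀ = [27563, 3301, 433]ᵀ.
Inverting the 3×3 Gram matrix, [c₂, c₁, c₀]ᵀ = [5621/2694, 10064/6735, 750/449]ᵀ.

c₁ = 1.494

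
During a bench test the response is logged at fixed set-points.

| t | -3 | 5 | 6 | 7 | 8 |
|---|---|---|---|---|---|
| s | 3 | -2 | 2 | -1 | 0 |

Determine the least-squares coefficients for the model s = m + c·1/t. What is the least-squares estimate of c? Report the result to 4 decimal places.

c = -6.7589

With design matrix A, AᵀA = [[5, 253/840]; [253/840, 151649/705600]] and Aᵀs = [2, -127/105]ᵀ.
Eliminating c: (151649/705600)·(row 1) − (253/840)·(row 2) gives (57853/58800)·m = (151649/705600)·2 − (253/840)·(-127/105) = 93391/117600, so m = 93391/115706.
Then c = ((-127/105) − (253/840)·(93391/115706))/(151649/705600) = -391020/57853.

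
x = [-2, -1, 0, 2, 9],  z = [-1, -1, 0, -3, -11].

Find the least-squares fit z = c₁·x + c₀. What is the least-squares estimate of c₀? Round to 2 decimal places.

c₀ = -1.62

Setting ∂/∂c₁ … = 0 gives: 90·c₁ + 8·c₀ = -102;  8·c₁ + 5·c₀ = -16.
(Σx·x = 90, Σx = 8, Σ1 = 5, Σx·z = -102, Σz = -16.)
Δ = 90·5 − 8² = 386.
c₁ = ((-102)·5 − 8·(-16))/386 = -191/193; c₀ = (90·(-16) − 8·(-102))/386 = -312/193.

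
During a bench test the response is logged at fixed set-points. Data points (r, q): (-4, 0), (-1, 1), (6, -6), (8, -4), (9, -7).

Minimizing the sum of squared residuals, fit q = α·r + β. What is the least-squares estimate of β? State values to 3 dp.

XᵀX·[α, β]ᵀ = Xᵀq reads: 198·α + 18·β = -132;  18·α + 5·β = -16.
Eliminating β: 5·(row 1) − 18·(row 2) gives 666·α = 5·(-132) − 18·(-16) = -372, so α = -62/111.
Then β = ((-16) − 18·(-62/111))/5 = -44/37.

β = -1.189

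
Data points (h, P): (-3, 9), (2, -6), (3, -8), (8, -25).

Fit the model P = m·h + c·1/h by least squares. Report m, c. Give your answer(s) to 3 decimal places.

Compute the Gram sums: Σh·h = 86, Σh·1/h = 4, Σ1/h·1/h = 281/576.
Moment sums: Σh·P = -263, Σ1/h·P = -283/24.
So AᵀA·[m, c]ᵀ = AᵀP: [[86, 4]; [4, 281/576]]·[m, c]ᵀ = [-263, -283/24]ᵀ.
Δ = 86·(281/576) − 4² = 7475/288.
m = ((-263)·(281/576) − 4·(-283/24))/(7475/288) = -719/230; c = (86·(-283/24) − 4·(-263))/(7475/288) = 168/115.

m = -3.126, c = 1.461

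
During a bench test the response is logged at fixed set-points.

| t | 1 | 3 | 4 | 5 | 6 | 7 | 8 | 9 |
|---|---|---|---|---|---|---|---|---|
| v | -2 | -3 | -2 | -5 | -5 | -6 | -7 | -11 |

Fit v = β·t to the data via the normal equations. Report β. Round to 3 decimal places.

AᵀA·[β]ᵀ = Aᵀv reads: 281·β = -271.
(Σt·t = 281, Σt·v = -271.)
β = (-271)/281 = -0.964413.

β = -0.964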